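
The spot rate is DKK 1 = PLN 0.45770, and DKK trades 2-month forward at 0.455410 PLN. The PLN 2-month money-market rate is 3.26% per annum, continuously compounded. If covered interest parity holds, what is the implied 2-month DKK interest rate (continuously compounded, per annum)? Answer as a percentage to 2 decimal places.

6.27%

T = 2/12 years.
CIP gives F = S · g_PLN/g_DKK, so g_PLN/g_DKK = 0.45541/0.4577 = 0.9949967.
PLN growth factor: e^(0.0326×2/12) = 1.0054481.
That pins the DKK growth at 1.010504.
Take logs: ln 1.010504 / (2/12) = 0.062695, so 6.27%.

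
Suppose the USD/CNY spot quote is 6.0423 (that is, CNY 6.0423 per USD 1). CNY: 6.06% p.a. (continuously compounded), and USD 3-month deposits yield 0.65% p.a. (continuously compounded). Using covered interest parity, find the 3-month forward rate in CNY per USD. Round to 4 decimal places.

T = 3/12 years.
CNY accumulates by e^(0.0606×3/12) = 1.0152653.
USD accumulates by e^(0.0065×3/12) = 1.0016263.
So F = 6.0423 × 1.0152653 / 1.0016263 = 6.124577 (CNY/USD).

6.1246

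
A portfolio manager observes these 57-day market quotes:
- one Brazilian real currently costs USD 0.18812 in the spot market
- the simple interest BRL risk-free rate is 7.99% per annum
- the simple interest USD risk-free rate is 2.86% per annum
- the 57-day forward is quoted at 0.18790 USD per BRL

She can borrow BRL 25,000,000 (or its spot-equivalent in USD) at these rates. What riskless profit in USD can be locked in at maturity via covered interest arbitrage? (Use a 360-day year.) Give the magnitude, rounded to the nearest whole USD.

T = 57/360 years.
Invest the BRL and cover forward: 25,000,000 × 1.012650833 × 0.18790 = USD 4,756,927.29.
Convert at spot and invest in USD: 25,000,000 × 0.18812 × 1.004528333 = USD 4,724,296.75.
The quoted forward overvalues BRL, so borrow USD, buy BRL at spot, deposit the BRL at 7.99%, and sell the proceeds forward at 0.18790.
Profit = 4,756,927.29 − 4,724,296.75 = USD 32,631.

USD 32,631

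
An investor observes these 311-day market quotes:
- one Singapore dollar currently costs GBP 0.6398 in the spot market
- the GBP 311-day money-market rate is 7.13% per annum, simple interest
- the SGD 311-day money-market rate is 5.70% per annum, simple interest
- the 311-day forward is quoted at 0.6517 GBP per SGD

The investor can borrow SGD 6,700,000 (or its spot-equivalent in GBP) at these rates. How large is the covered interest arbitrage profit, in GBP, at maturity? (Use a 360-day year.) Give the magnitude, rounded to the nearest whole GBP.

GBP 30,700

T = 311/360 years.
Keep in SGD, deliver into the forward: 6,700,000·1.049241667·0.6517 = GBP 4,581,398.32.
Swap to GBP now, deposit: 6,700,000·0.6398·1.061595278 = GBP 4,550,698.01.
The quoted forward overvalues SGD, so borrow GBP, buy SGD at spot, deposit the SGD at 5.70%, and sell the proceeds forward at 0.6517.
Profit = 4,581,398.32 − 4,550,698.01 = GBP 30,700.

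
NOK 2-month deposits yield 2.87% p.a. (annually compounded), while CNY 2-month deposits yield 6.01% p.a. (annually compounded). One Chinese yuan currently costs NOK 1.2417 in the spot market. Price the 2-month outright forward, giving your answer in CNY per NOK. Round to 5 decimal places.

0.80939

T = 2/12 years.
Growth of 1 NOK over T: (1 + 0.0287)^(2/12) = 1.0047271.
Growth of 1 CNY over T: (1 + 0.0601)^(2/12) = 1.0097747.
Forward (NOK per CNY) = 1.2417 × 1.0047271 / 1.0097747 = 1.235493.
Quoted the other way: 1/1.235493 = 0.80939 CNY per NOK.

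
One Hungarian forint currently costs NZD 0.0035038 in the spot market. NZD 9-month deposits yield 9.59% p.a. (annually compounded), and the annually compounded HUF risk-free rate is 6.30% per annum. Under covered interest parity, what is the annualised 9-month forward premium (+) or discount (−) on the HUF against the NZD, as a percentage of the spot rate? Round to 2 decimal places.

T = 9/12 years.
CIP forward (NZD per HUF) = 0.0035038 × 1.0710955/1.0468873 = 0.0035848218.
(F − S)/S ÷ T = (0.0035848218 − 0.0035038)/0.0035038/(9/12) = 0.030832 → 3.08%.

+3.08%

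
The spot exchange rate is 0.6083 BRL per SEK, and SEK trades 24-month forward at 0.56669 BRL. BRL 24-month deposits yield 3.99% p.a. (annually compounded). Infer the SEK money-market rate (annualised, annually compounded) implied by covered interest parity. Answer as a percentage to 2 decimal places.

7.74%

T = 2 years.
By CIP, F/S equals the BRL-to-SEK growth ratio: 0.56669/0.6083 = 0.9315963.
BRL growth factor: (1 + 0.0399)^2 = 1.081392.
So the SEK growth factor = 1.1607946.
r = 1.1607946^(1/2) − 1 = 0.077402 → 7.74%.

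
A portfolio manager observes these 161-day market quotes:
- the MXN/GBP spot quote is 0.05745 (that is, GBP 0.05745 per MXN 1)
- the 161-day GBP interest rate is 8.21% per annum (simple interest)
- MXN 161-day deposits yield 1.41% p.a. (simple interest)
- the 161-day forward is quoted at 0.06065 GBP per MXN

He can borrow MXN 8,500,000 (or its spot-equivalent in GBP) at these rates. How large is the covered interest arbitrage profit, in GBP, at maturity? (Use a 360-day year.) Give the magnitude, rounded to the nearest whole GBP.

T = 161/360 years.
Invest the MXN and cover forward: 8,500,000 × 1.00630583 × 0.06065 = GBP 518,775.81.
Convert at spot and invest in GBP: 8,500,000 × 0.05745 × 1.03671694 = GBP 506,254.80.
The quoted forward overvalues MXN, so borrow GBP, buy MXN at spot, deposit the MXN at 1.41%, and sell the proceeds forward at 0.06065.
The gap between the two covered legs is GBP 12,521.

GBP 12,521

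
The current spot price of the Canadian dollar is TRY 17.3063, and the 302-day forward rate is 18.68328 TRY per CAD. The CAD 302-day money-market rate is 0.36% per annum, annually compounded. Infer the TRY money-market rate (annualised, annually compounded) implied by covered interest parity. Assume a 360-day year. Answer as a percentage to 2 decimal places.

9.95%

T = 302/360 years.
By CIP, F/S equals the TRY-to-CAD growth ratio: 18.68328/17.3063 = 1.0795652.
The CAD side grows by (1 + 0.0036)^(302/360) = 1.0030191.
That pins the TRY growth at 1.0828245.
r = 1.0828245^(360/302) − 1 = 0.099500 → 9.95%.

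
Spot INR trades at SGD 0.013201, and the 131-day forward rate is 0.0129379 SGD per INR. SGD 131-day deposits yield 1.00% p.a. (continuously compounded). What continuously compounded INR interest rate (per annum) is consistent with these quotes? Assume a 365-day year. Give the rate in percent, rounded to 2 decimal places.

T = 131/365 years.
CIP gives F = S · g_SGD/g_INR, so g_SGD/g_INR = 0.0129379/0.013201 = 0.9800697.
SGD growth factor: e^(0.0100×131/365) = 1.0035955.
That pins the INR growth at 1.0240042.
r = ln(1.0240042)/(131/365) = 0.066092 → 6.61%.

6.61%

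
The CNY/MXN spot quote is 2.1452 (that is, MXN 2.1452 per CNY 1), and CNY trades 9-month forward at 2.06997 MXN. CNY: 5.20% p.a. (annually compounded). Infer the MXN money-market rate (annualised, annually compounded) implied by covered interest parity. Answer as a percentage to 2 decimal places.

0.31%

T = 9/12 years.
By CIP, F/S equals the MXN-to-CNY growth ratio: 2.06997/2.1452 = 0.9649310.
CNY growth factor: (1 + 0.0520)^(9/12) = 1.0387518.
So the MXN growth factor = 1.0023238.
Annualise: 1.0023238^(12/9) − 1 = 0.003100 = 0.31%.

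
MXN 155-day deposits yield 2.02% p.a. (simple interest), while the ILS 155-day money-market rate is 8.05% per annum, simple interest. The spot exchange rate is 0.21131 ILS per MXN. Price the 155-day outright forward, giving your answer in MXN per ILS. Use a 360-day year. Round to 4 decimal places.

4.6136

T = 155/360 years.
Growth of 1 ILS over T: 1 + 0.0805×155/360 = 1.0346597.
MXN growth factor: 1 + 0.0202×155/360 = 1.0086972.
So F = 0.21131 × 1.0346597 / 1.0086972 = 0.2167488 (ILS/MXN).
Quoted the other way: 1/0.2167488 = 4.6136 MXN per ILS.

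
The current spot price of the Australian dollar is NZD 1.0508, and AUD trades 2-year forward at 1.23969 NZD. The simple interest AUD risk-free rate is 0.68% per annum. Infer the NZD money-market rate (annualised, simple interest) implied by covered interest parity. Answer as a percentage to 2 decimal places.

T = 2 years.
CIP gives F = S · g_NZD/g_AUD, so g_NZD/g_AUD = 1.23969/1.0508 = 1.1797583.
AUD growth factor: 1 + 0.0068×2 = 1.013600.
So the NZD growth factor = 1.195803.
r = (1.195803 − 1)/2 = 0.097901 → 9.79%.

9.79%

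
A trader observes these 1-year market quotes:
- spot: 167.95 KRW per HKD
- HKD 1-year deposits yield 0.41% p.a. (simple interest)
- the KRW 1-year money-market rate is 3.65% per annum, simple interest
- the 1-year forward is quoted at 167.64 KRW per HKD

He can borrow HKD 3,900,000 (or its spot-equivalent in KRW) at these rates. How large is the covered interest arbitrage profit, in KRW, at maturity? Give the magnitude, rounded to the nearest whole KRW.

T = 1 year.
Keep in HKD, deliver into the forward: 3,900,000·1.004100·167.64 = KRW 656,476,563.60.
Swap to KRW now, deposit: 3,900,000·167.95·1.036500 = KRW 678,912,682.50.
The quoted forward undervalues HKD, so borrow HKD, convert to KRW at spot, deposit the KRW at 3.65%, and buy HKD forward at 167.64 to cover the loan.
Profit = 678,912,682.50 − 656,476,563.60 = KRW 22,436,119.

KRW 22,436,119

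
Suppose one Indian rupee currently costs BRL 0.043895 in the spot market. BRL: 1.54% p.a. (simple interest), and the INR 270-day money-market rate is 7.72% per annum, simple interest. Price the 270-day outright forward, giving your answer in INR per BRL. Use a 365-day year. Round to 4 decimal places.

T = 270/365 years.
BRL growth factor: 1 + 0.0154×270/365 = 1.01139178.
INR growth factor: 1 + 0.0772×270/365 = 1.05710685.
CIP: F = S · (grow BRL)/(grow INR) = 0.043895 × 1.01139178/1.05710685 = 0.041996741 BRL per INR.
Invert for INR per BRL: 1 / 0.041996741 = 23.8114.

23.8114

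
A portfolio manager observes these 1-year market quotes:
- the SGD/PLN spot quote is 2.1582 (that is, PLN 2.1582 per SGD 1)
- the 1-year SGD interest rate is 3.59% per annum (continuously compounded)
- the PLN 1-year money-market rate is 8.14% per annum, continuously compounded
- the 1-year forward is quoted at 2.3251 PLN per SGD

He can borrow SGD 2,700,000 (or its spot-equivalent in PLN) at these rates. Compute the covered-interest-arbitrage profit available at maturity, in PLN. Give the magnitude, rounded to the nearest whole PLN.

T = 1 year.
Route A — deposit SGD, sell forward: 2,700,000 × 1.036552186 × 2.3251 = PLN 6,507,236.22.
Route B — convert at spot, deposit PLN: 2,700,000 × 2.1582 × 1.084804732 = PLN 6,321,309.05.
The quoted forward overvalues SGD, so borrow PLN, buy SGD at spot, deposit the SGD at 3.59%, and sell the proceeds forward at 2.3251.
Profit = 6,507,236.22 − 6,321,309.05 = PLN 185,927.

PLN 185,927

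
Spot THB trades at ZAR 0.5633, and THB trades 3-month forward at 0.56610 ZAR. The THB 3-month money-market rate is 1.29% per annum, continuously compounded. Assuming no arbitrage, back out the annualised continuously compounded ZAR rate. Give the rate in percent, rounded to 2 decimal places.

3.27%

T = 3/12 years.
F/S = 0.5661/0.5633 = 1.0049707 = (growth of ZAR) / (growth of THB).
THB growth factor: e^(0.0129×3/12) = 1.0032302.
So the ZAR growth factor = 1.008217.
r = ln(1.008217)/(3/12) = 0.032734 → 3.27%.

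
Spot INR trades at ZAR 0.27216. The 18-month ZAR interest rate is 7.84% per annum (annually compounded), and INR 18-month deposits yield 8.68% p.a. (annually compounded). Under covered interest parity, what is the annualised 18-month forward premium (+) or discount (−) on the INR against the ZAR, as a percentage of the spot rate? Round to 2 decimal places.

T = 18/12 years.
CIP forward (ZAR per INR) = 0.27216 × 1.1198757/1.1329857 = 0.26901078.
Annualised premium = (F − S)/S × (1/T) = (0.26901078 − 0.27216)/0.27216 ÷ (18/12) = -0.77%.

-0.77%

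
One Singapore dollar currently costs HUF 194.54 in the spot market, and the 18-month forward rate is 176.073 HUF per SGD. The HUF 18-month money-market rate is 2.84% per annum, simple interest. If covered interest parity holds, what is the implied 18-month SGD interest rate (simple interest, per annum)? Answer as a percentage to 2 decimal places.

T = 18/12 years.
CIP gives F = S · g_HUF/g_SGD, so g_HUF/g_SGD = 176.073/194.54 = 0.9050735.
HUF growth factor: 1 + 0.0284×18/12 = 1.042600.
So the SGD growth factor = 1.1519506.
r = (1.1519506 − 1)/(18/12) = 0.101300 → 10.13%.

10.13%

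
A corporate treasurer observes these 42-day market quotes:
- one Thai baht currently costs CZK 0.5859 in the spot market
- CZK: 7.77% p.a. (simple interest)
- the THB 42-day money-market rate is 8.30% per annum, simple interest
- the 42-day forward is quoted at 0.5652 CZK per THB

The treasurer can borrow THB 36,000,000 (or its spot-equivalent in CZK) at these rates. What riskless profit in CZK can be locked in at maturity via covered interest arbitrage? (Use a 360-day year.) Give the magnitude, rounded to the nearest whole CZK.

CZK 739,374

T = 42/360 years.
Invest the THB and cover forward: 36,000,000 × 1.0096833333 × 0.5652 = CZK 20,544,228.72.
Convert at spot and invest in CZK: 36,000,000 × 0.5859 × 1.009065 = CZK 21,283,602.61.
The quoted forward undervalues THB, so borrow THB, convert to CZK at spot, deposit the CZK at 7.77%, and buy THB forward at 0.5652 to cover the loan.
The gap between the two covered legs is CZK 739,374.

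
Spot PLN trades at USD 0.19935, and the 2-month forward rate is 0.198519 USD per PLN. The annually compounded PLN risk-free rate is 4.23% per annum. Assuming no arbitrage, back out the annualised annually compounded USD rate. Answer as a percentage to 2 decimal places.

T = 2/12 years.
By CIP, F/S equals the USD-to-PLN growth ratio: 0.198519/0.19935 = 0.9958315.
PLN growth factor: (1 + 0.0423)^(2/12) = 1.0069289.
Hence g_USD = 1.0027315.
Annualise: 1.0027315^(12/2) − 1 = 0.016501 = 1.65%.

1.65%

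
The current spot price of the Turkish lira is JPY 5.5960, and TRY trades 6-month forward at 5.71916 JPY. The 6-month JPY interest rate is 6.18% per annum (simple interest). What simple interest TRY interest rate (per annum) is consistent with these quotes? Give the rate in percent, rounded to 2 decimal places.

1.74%

T = 6/12 years.
CIP gives F = S · g_JPY/g_TRY, so g_JPY/g_TRY = 5.71916/5.596 = 1.0220086.
The JPY side grows by 1 + 0.0618×6/12 = 1.030900.
Hence g_TRY = 1.0086999.
(1.0086999 − 1)/T = 0.017400, i.e. 1.74%.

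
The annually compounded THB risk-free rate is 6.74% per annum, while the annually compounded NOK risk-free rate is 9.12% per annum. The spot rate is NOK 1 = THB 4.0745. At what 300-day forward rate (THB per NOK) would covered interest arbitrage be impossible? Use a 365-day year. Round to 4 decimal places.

T = 300/365 years.
THB growth factor: (1 + 0.0674)^(300/365) = 1.0550733.
NOK growth factor: (1 + 0.0912)^(300/365) = 1.074371.
CIP: F = S · (grow THB)/(grow NOK) = 4.0745 × 1.0550733/1.074371 = 4.001314 THB per NOK.

4.0013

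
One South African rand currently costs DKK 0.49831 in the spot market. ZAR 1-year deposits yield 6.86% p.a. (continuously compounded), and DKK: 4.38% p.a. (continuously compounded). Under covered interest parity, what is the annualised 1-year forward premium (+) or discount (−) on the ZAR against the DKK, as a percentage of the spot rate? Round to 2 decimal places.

-2.45%

T = 1 year.
No-arbitrage forward: 0.49831 × 1.0447734 / 1.0710077 = 0.48610391 DKK/ZAR.
Annualised premium = (F − S)/S × (1/T) = (0.48610391 − 0.49831)/0.49831 ÷ 1 = -2.45%.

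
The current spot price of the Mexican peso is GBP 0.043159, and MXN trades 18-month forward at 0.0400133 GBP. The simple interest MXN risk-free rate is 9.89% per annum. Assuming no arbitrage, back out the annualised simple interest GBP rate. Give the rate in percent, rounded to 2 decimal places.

4.31%

T = 18/12 years.
CIP gives F = S · g_GBP/g_MXN, so g_GBP/g_MXN = 0.0400133/0.043159 = 0.9271137.
MXN growth factor: 1 + 0.0989×18/12 = 1.148350.
Hence g_GBP = 1.064651.
(1.064651 − 1)/T = 0.043101, i.e. 4.31%.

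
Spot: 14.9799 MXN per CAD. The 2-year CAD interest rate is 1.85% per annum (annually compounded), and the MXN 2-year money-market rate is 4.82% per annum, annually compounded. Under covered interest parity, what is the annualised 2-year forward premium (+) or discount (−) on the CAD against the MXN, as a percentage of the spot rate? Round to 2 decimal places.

+2.96%

T = 2 years.
No-arbitrage forward: 14.9799 × 1.0987232 / 1.0373423 = 15.8662803 MXN/CAD.
(F − S)/S ÷ T = (15.8662803 − 14.9799)/14.9799/2 = 0.029586 → 2.96%.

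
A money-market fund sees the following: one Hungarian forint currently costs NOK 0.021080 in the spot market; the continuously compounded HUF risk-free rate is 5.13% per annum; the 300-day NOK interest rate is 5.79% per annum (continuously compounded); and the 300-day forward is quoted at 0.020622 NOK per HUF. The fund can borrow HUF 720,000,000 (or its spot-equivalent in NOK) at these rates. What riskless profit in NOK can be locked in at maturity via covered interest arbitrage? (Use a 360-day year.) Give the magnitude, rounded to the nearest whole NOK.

T = 300/360 years.
Invest the HUF and cover forward: 720,000,000 × 1.043676943 × 0.020622 = NOK 15,496,348.26.
Convert at spot and invest in NOK: 720,000,000 × 0.021080 × 1.0494329808 = NOK 15,927,874.01.
The quoted forward undervalues HUF, so borrow HUF, convert to NOK at spot, deposit the NOK at 5.79%, and buy HUF forward at 0.020622 to cover the loan.
Arbitrage profit = |15,496,348.26 − 15,927,874.01| = NOK 431,526.

NOK 431,526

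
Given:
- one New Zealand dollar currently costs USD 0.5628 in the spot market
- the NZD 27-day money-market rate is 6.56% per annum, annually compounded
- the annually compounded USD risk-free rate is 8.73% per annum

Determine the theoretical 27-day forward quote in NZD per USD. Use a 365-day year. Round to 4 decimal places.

T = 27/365 years.
Growth of 1 USD over T: (1 + 0.0873)^(27/365) = 1.0062105.
Growth of 1 NZD over T: (1 + 0.0656)^(27/365) = 1.0047111.
So F = 0.5628 × 1.0062105 / 1.0047111 = 0.5636399 (USD/NZD).
Invert for NZD per USD: 1 / 0.5636399 = 1.7742.

1.7742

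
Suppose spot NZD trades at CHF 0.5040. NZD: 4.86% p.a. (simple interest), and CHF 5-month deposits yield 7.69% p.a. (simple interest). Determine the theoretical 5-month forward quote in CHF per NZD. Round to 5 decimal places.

T = 5/12 years.
CHF accumulates by 1 + 0.0769×5/12 = 1.0320417.
NZD accumulates by 1 + 0.0486×5/12 = 1.020250.
CIP: F = S · (grow CHF)/(grow NZD) = 0.504 × 1.0320417/1.020250 = 0.5098251 CHF per NZD.

0.50983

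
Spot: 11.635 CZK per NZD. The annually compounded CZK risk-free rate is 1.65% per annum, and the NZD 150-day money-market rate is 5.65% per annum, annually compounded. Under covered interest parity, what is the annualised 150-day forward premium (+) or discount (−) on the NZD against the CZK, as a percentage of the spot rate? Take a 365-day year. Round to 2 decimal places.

-3.83%

T = 150/365 years.
F = S · g_CZK/g_NZD = 11.635 × 1.0067482/1.022844 = 11.451908.
Annualised premium = (F − S)/S × (1/T) = (11.451908 − 11.635)/11.635 ÷ (150/365) = -3.83%.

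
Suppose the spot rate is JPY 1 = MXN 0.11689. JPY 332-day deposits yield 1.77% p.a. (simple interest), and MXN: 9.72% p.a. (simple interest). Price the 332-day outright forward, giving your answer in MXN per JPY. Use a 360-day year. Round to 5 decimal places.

T = 332/360 years.
MXN accumulates by 1 + 0.0972×332/360 = 1.089640.
Growth of 1 JPY over T: 1 + 0.0177×332/360 = 1.0163233.
CIP: F = S · (grow MXN)/(grow JPY) = 0.11689 × 1.089640/1.0163233 = 0.1253223 MXN per JPY.

0.12532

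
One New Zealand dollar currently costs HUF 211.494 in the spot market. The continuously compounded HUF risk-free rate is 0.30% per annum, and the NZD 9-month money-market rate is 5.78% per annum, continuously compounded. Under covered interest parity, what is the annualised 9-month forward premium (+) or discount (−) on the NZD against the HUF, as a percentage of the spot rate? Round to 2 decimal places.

T = 9/12 years.
CIP forward (HUF per NZD) = 211.494 × 1.0022525/1.0443033 = 202.977804.
(F − S)/S ÷ T = (202.977804 − 211.494)/211.494/(9/12) = -0.053689 → -5.37%.

-5.37%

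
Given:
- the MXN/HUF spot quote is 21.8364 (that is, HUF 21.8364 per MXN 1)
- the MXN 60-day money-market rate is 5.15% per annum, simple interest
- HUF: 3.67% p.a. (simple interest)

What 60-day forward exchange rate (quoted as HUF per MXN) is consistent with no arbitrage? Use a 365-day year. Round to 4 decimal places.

T = 60/365 years.
HUF accumulates by 1 + 0.0367×60/365 = 1.00603288.
Growth of 1 MXN over T: 1 + 0.0515×60/365 = 1.00846575.
So F = 21.8364 × 1.00603288 / 1.00846575 = 21.783721 (HUF/MXN).

21.7837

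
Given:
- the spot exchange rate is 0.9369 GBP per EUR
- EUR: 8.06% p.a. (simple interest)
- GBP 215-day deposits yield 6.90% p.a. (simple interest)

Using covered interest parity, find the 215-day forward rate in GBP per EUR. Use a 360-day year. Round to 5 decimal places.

T = 215/360 years.
GBP growth factor: 1 + 0.0690×215/360 = 1.0412083.
Growth of 1 EUR over T: 1 + 0.0806×215/360 = 1.0481361.
So F = 0.9369 × 1.0412083 / 1.0481361 = 0.9307074 (GBP/EUR).

0.93071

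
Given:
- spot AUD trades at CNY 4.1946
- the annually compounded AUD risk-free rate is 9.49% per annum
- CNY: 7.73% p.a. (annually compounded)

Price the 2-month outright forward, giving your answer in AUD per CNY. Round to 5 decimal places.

T = 2/12 years.
CNY growth factor: (1 + 0.0773)^(2/12) = 1.012487.
AUD growth factor: (1 + 0.0949)^(2/12) = 1.0152252.
So F = 4.1946 × 1.012487 / 1.0152252 = 4.183287 (CNY/AUD).
Quoted the other way: 1/4.183287 = 0.23905 AUD per CNY.

0.23905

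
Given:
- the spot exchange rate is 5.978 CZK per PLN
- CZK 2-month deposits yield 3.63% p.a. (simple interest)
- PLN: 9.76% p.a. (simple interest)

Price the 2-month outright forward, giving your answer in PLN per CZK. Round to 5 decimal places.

0.16898

T = 2/12 years.
CZK accumulates by 1 + 0.0363×2/12 = 1.006050.
PLN accumulates by 1 + 0.0976×2/12 = 1.0162667.
Forward (CZK per PLN) = 5.978 × 1.006050 / 1.0162667 = 5.917902.
Quoted the other way: 1/5.917902 = 0.16898 PLN per CZK.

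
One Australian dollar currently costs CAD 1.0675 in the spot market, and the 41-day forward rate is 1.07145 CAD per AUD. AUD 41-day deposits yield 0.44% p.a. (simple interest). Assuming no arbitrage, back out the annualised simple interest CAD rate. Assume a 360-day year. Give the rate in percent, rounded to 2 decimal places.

T = 41/360 years.
CIP gives F = S · g_CAD/g_AUD, so g_CAD/g_AUD = 1.07145/1.0675 = 1.0037002.
The AUD side grows by 1 + 0.0044×41/360 = 1.0005011.
So the CAD growth factor = 1.0042032.
r = (1.0042032 − 1)/(41/360) = 0.036906 → 3.69%.

3.69%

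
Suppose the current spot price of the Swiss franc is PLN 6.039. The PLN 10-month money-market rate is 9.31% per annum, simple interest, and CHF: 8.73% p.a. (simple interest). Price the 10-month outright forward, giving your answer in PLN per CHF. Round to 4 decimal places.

T = 10/12 years.
PLN growth factor: 1 + 0.0931×10/12 = 1.0775833.
CHF growth factor: 1 + 0.0873×10/12 = 1.072750.
So F = 6.039 × 1.0775833 / 1.072750 = 6.066209 (PLN/CHF).

6.0662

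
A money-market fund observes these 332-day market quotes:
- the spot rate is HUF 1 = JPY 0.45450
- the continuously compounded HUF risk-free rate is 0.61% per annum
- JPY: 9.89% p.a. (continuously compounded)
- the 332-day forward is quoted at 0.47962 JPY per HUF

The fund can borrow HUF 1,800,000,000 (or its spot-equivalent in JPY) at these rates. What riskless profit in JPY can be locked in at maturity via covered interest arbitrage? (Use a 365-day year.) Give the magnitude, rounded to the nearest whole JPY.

T = 332/365 years.
Route A — deposit HUF, sell forward: 1,800,000,000 × 1.00556391455 × 0.47962 = JPY 868,119,416.45.
Route B — convert at spot, deposit JPY: 1,800,000,000 × 0.45450 × 1.09412871904 = JPY 895,106,705.05.
The quoted forward undervalues HUF, so borrow HUF, convert to JPY at spot, deposit the JPY at 9.89%, and buy HUF forward at 0.47962 to cover the loan.
Profit = 895,106,705.05 − 868,119,416.45 = JPY 26,987,289.

JPY 26,987,289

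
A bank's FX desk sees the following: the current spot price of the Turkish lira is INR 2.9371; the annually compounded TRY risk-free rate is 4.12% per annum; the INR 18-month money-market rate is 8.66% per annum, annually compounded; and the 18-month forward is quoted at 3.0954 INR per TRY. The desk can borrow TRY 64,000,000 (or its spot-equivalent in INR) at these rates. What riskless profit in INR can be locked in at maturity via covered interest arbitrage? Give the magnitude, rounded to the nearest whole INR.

T = 18/12 years.
Keep in TRY, deliver into the forward: 64,000,000·1.06243223526·3.0954 = INR 210,473,775.43.
Swap to INR now, deposit: 64,000,000·2.9371·1.13267300749 = INR 212,913,528.98.
The quoted forward undervalues TRY, so borrow TRY, convert to INR at spot, deposit the INR at 8.66%, and buy TRY forward at 3.0954 to cover the loan.
The gap between the two covered legs is INR 2,439,754.

INR 2,439,754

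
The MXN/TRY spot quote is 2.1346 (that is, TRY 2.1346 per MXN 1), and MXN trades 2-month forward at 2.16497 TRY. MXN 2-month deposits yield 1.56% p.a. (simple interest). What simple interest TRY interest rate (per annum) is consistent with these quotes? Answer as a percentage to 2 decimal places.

T = 2/12 years.
F/S = 2.16497/2.1346 = 1.0142275 = (growth of TRY) / (growth of MXN).
The MXN side grows by 1 + 0.0156×2/12 = 1.002600.
So the TRY growth factor = 1.0168645.
r = (1.0168645 − 1)/(2/12) = 0.101187 → 10.12%.

10.12%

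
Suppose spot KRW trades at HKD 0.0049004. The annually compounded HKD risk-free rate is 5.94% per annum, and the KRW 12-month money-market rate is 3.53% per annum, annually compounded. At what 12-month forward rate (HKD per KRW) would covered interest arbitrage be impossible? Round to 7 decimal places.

0.0050145

T = 1 year.
Growth of 1 HKD over T: (1 + 0.0594)^1 = 1.059400.
KRW growth factor: (1 + 0.0353)^1 = 1.035300.
So F = 0.0049004 × 1.059400 / 1.035300 = 0.005014473 (HKD/KRW).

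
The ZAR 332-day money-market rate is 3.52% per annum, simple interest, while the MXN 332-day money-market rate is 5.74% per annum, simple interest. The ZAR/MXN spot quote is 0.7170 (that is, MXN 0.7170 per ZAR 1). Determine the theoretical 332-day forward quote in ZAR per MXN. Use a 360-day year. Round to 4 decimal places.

T = 332/360 years.
MXN accumulates by 1 + 0.0574×332/360 = 1.0529356.
ZAR accumulates by 1 + 0.0352×332/360 = 1.0324622.
CIP: F = S · (grow MXN)/(grow ZAR) = 0.717 × 1.0529356/1.0324622 = 0.7312179 MXN per ZAR.
Quoted the other way: 1/0.7312179 = 1.3676 ZAR per MXN.

1.3676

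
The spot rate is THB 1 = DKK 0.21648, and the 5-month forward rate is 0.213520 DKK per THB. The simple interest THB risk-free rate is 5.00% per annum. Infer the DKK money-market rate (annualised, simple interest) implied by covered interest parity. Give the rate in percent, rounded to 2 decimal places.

T = 5/12 years.
By CIP, F/S equals the DKK-to-THB growth ratio: 0.21352/0.21648 = 0.9863267.
The THB side grows by 1 + 0.0500×5/12 = 1.0208333.
So the DKK growth factor = 1.0068751.
r = (1.0068751 − 1)/(5/12) = 0.016500 → 1.65%.

1.65%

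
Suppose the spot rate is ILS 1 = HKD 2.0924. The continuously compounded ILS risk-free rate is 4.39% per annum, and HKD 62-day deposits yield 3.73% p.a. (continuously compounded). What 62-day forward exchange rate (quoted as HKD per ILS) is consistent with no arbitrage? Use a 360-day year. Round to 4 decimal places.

T = 62/360 years.
HKD growth factor: e^(0.0373×62/360) = 1.0064446.
ILS accumulates by e^(0.0439×62/360) = 1.0075892.
So F = 2.0924 × 1.0064446 / 1.0075892 = 2.090023 (HKD/ILS).

2.0900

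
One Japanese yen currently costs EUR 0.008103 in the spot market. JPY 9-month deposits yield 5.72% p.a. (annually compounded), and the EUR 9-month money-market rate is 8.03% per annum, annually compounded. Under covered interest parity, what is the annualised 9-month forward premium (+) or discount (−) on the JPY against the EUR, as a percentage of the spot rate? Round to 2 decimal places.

T = 9/12 years.
F = S · g_EUR/g_JPY = 0.008103 × 1.0596398/1.0426003 = 0.008235430.
Annualised premium = (F − S)/S × (1/T) = (0.008235430 − 0.008103)/0.008103 ÷ (9/12) = 2.18%.

+2.18%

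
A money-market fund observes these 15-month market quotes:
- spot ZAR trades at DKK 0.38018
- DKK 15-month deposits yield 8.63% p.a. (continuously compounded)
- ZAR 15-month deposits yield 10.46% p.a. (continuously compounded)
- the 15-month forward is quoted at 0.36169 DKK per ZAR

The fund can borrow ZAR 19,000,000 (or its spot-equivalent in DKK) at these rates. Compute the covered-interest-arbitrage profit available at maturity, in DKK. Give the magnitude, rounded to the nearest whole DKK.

DKK 214,203

T = 15/12 years.
Invest the ZAR and cover forward: 19,000,000 × 1.139682825 × 0.36169 = DKK 7,832,025.74.
Convert at spot and invest in DKK: 19,000,000 × 0.38018 × 1.113908498 = DKK 8,046,228.92.
The quoted forward undervalues ZAR, so borrow ZAR, convert to DKK at spot, deposit the DKK at 8.63%, and buy ZAR forward at 0.36169 to cover the loan.
The gap between the two covered legs is DKK 214,203.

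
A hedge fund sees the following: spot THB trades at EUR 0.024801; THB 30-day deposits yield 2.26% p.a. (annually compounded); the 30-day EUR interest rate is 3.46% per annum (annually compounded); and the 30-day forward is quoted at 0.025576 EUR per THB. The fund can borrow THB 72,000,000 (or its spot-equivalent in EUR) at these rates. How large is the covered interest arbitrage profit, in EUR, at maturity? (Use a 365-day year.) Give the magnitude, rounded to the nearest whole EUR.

EUR 54,186

T = 30/365 years.
Route A — deposit THB, sell forward: 72,000,000 × 1.001838543 × 0.025576 = EUR 1,844,857.63.
Route B — convert at spot, deposit EUR: 72,000,000 × 0.024801 × 1.002799655 = EUR 1,790,671.27.
The quoted forward overvalues THB, so borrow EUR, buy THB at spot, deposit the THB at 2.26%, and sell the proceeds forward at 0.025576.
Arbitrage profit = |1,844,857.63 − 1,790,671.27| = EUR 54,186.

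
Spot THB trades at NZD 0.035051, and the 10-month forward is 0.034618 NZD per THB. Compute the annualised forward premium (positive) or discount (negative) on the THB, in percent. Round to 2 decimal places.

-1.48%

T = 10/12 years.
(F − S)/S = (0.034618 − 0.035051)/0.035051 = -0.0123534.
×(1/T) gives -1.48% p.a.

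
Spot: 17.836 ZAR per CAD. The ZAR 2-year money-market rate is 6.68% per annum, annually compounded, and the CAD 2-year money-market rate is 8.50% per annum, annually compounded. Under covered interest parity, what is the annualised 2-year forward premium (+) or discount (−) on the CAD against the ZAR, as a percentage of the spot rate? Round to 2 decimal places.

-1.66%

T = 2 years.
CIP forward (ZAR per CAD) = 17.836 × 1.1380622/1.177225 = 17.242649.
(F − S)/S ÷ T = (17.242649 − 17.836)/17.836/2 = -0.016634 → -1.66%.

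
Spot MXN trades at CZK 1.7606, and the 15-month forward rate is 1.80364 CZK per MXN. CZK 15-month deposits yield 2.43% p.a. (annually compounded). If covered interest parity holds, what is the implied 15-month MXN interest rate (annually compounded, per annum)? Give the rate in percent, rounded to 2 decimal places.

T = 15/12 years.
F/S = 1.80364/1.7606 = 1.0244462 = (growth of CZK) / (growth of MXN).
The CZK side grows by (1 + 0.0243)^(15/12) = 1.0304667.
Hence g_MXN = 1.0058768.
Annualise: 1.0058768^(12/15) − 1 = 0.004699 = 0.47%.

0.47%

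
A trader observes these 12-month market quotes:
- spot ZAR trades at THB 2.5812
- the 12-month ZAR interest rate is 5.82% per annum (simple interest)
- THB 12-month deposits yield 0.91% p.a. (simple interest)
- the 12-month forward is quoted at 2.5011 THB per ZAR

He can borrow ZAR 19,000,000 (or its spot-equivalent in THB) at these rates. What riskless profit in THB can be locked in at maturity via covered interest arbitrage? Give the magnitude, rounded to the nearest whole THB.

THB 797,527

T = 1 year.
Keep in ZAR, deliver into the forward: 19,000,000·1.058200·2.5011 = THB 50,286,616.38.
Swap to THB now, deposit: 19,000,000·2.5812·1.009100 = THB 49,489,089.48.
The quoted forward overvalues ZAR, so borrow THB, buy ZAR at spot, deposit the ZAR at 5.82%, and sell the proceeds forward at 2.5011.
Arbitrage profit = |50,286,616.38 − 49,489,089.48| = THB 797,527.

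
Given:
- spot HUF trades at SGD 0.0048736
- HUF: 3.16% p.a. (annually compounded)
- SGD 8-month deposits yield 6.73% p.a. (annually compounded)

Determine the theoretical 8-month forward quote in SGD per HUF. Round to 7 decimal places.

0.0049854

T = 8/12 years.
SGD growth factor: (1 + 0.0673)^(8/12) = 1.0443779.
HUF accumulates by (1 + 0.0316)^(8/12) = 1.0209572.
CIP: F = S · (grow SGD)/(grow HUF) = 0.0048736 × 1.0443779/1.0209572 = 0.004985400 SGD per HUF.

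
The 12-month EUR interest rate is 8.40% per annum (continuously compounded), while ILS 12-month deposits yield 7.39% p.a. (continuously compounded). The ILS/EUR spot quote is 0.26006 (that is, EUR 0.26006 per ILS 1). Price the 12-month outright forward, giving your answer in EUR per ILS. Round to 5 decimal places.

0.26270

T = 1 year.
Growth of 1 EUR over T: e^(0.0840×1) = 1.0876289.
ILS accumulates by e^(0.0739×1) = 1.0766991.
So F = 0.26006 × 1.0876289 / 1.0766991 = 0.2626999 (EUR/ILS).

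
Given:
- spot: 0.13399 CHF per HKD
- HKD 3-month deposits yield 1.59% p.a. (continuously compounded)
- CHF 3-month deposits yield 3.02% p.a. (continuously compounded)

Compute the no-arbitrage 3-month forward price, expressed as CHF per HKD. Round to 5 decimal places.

T = 3/12 years.
Growth of 1 CHF over T: e^(0.0302×3/12) = 1.0075786.
HKD growth factor: e^(0.0159×3/12) = 1.0039829.
So F = 0.13399 × 1.0075786 / 1.0039829 = 0.1344699 (CHF/HKD).

0.13447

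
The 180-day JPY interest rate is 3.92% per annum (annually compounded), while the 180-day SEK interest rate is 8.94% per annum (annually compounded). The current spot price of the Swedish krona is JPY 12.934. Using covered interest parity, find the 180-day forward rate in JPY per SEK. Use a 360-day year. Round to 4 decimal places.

12.6325

T = 180/360 years.
JPY accumulates by (1 + 0.0392)^(180/360) = 1.01941159.
SEK accumulates by (1 + 0.0894)^(180/360) = 1.04374326.
CIP: F = S · (grow JPY)/(grow SEK) = 12.934 × 1.01941159/1.04374326 = 12.632483 JPY per SEK.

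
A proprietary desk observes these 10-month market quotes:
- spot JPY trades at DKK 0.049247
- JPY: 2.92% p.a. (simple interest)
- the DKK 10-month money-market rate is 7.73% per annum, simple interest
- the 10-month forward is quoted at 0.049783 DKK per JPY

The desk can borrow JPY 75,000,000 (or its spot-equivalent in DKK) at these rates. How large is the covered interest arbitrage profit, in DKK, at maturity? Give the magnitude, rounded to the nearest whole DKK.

T = 10/12 years.
Invest the JPY and cover forward: 75,000,000 × 1.024333333 × 0.049783 = DKK 3,824,578.97.
Convert at spot and invest in DKK: 75,000,000 × 0.049247 × 1.064416667 = DKK 3,931,449.57.
The quoted forward undervalues JPY, so borrow JPY, convert to DKK at spot, deposit the DKK at 7.73%, and buy JPY forward at 0.049783 to cover the loan.
Arbitrage profit = |3,824,578.97 − 3,931,449.57| = DKK 106,871.

DKK 106,871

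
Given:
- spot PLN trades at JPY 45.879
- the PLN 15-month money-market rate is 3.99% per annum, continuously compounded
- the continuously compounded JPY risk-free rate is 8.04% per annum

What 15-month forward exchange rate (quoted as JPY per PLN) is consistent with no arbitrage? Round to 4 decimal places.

T = 15/12 years.
JPY accumulates by e^(0.0804×15/12) = 1.10572364.
PLN accumulates by e^(0.0399×15/12) = 1.0511397.
CIP: F = S · (grow JPY)/(grow PLN) = 45.879 × 1.10572364/1.0511397 = 48.261420 JPY per PLN.

48.2614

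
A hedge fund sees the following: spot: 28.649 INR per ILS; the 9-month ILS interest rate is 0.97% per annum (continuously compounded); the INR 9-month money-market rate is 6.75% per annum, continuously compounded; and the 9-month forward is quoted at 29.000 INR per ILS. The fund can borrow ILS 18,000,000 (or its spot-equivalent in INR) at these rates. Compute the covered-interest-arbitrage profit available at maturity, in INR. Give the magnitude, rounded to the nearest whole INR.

INR 16,649,116

T = 9/12 years.
Invest the ILS and cover forward: 18,000,000 × 1.0073015271 × 29.000 = INR 525,811,397.15.
Convert at spot and invest in INR: 18,000,000 × 28.649 × 1.05192834618 = INR 542,460,513.41.
The quoted forward undervalues ILS, so borrow ILS, convert to INR at spot, deposit the INR at 6.75%, and buy ILS forward at 29.000 to cover the loan.
The gap between the two covered legs is INR 16,649,116.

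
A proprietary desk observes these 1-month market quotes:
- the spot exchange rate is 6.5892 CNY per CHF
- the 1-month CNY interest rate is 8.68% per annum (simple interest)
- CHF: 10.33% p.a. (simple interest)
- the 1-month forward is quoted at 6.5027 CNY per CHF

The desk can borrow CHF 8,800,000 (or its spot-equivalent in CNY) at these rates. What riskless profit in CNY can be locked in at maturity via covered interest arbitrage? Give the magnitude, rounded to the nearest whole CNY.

CNY 688,023

T = 1/12 years.
Route A — deposit CHF, sell forward: 8,800,000 × 1.0086083333 × 6.5027 = CNY 57,716,361.20.
Route B — convert at spot, deposit CNY: 8,800,000 × 6.5892 × 1.0072333333 = CNY 58,404,384.54.
The quoted forward undervalues CHF, so borrow CHF, convert to CNY at spot, deposit the CNY at 8.68%, and buy CHF forward at 6.5027 to cover the loan.
Profit = 58,404,384.54 − 57,716,361.20 = CNY 688,023.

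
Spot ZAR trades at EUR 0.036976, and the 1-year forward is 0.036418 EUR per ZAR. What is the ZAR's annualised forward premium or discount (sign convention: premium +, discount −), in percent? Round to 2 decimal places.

T = 1 year.
Period premium: (0.036418 − 0.036976)/0.036976 = -0.0150909.
×(1/T) gives -1.51% p.a.

-1.51%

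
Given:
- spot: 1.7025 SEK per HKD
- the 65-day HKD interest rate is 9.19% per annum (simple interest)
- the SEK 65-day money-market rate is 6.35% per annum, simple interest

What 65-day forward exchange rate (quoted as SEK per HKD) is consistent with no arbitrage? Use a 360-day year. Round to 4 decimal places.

T = 65/360 years.
SEK growth factor: 1 + 0.0635×65/360 = 1.0114653.
HKD accumulates by 1 + 0.0919×65/360 = 1.0165931.
So F = 1.7025 × 1.0114653 / 1.0165931 = 1.693912 (SEK/HKD).

1.6939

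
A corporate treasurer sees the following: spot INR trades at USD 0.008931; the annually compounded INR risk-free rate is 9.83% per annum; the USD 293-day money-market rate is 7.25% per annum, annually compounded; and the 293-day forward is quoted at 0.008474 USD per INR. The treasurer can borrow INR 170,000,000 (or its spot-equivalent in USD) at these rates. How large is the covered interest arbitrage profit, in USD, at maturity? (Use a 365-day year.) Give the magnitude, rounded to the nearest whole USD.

T = 293/365 years.
Keep in INR, deliver into the forward: 170,000,000·1.07817275·0.008474 = USD 1,553,194.10.
Swap to USD now, deposit: 170,000,000·0.008931·1.057794053 = USD 1,606,016.98.
The quoted forward undervalues INR, so borrow INR, convert to USD at spot, deposit the USD at 7.25%, and buy INR forward at 0.008474 to cover the loan.
The gap between the two covered legs is USD 52,823.

USD 52,823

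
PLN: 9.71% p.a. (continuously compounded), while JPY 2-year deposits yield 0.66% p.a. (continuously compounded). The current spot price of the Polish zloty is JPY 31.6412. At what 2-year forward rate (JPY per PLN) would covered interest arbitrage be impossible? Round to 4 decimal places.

T = 2 years.
JPY accumulates by e^(0.0066×2) = 1.0132875.
Growth of 1 PLN over T: e^(0.0971×2) = 1.21433913.
So F = 31.6412 × 1.0132875 / 1.21433913 = 26.402536 (JPY/PLN).

26.4025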